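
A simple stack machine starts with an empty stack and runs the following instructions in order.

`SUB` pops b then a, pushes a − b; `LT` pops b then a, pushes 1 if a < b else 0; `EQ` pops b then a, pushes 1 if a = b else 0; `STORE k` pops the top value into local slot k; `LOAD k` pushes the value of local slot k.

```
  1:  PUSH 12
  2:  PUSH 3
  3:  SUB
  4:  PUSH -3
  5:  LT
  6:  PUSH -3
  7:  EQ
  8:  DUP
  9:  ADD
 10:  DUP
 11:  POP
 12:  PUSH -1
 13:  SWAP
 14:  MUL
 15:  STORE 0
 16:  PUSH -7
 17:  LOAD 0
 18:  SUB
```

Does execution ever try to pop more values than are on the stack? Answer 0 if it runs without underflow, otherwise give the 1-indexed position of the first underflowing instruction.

PUSH 12 -> [12]
PUSH 3  -> [12, 3]
SUB     -> [9]
PUSH -3 -> [9, -3]
LT      -> [0]
PUSH -3 -> [0, -3]
EQ      -> [0]
DUP     -> [0, 0]
ADD     -> [0]
DUP     -> [0, 0]
POP     -> [0]
PUSH -1 -> [0, -1]
SWAP    -> [-1, 0]
MUL     -> [0]
STORE 0 -> []
PUSH -7 -> [-7]
LOAD 0  -> [-7, 0]
SUB     -> [-7]

0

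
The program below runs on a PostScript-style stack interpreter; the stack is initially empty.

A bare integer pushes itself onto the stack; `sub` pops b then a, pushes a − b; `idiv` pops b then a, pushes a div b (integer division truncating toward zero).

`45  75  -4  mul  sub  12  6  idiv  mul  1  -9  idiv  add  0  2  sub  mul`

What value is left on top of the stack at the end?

45    [45]
75    [45, 75]
-4    [45, 75, -4]
mul   [45, -300]
sub   [345]
12    [345, 12]
6     [345, 12, 6]
idiv  [345, 2]
mul   [690]
1     [690, 1]
-9    [690, 1, -9]
idiv  [690, 0]
add   [690]
0     [690, 0]
2     [690, 0, 2]
sub   [690, -2]
mul   [-1380]

-1380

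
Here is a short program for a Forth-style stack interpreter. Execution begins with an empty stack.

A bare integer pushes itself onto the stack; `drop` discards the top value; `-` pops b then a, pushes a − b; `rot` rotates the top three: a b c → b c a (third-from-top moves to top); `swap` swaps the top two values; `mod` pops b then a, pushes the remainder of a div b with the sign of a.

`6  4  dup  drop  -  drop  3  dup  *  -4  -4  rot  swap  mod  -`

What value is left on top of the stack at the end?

6    -> 6
4    -> 6 4
dup  -> 6 4 4
drop -> 6 4
-    -> 2
drop -> (empty)
3    -> 3
dup  -> 3 3
*    -> 9
-4   -> 9 -4
-4   -> 9 -4 -4
rot  -> -4 -4 9
swap -> -4 9 -4
mod  -> -4 1
-    -> -5

-5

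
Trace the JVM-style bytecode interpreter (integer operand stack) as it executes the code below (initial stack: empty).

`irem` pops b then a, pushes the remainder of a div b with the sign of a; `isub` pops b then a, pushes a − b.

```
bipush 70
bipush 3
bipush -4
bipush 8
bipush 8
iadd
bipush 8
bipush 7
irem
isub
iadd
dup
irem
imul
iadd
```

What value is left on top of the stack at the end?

bipush 70 : 70
bipush 3  : 70 3
bipush -4 : 70 3 -4
bipush 8  : 70 3 -4 8
bipush 8  : 70 3 -4 8 8
iadd      : 70 3 -4 16
bipush 8  : 70 3 -4 16 8
bipush 7  : 70 3 -4 16 8 7
irem      : 70 3 -4 16 1
isub      : 70 3 -4 15
iadd      : 70 3 11
dup       : 70 3 11 11
irem      : 70 3 0
imul      : 70 0
iadd      : 70

70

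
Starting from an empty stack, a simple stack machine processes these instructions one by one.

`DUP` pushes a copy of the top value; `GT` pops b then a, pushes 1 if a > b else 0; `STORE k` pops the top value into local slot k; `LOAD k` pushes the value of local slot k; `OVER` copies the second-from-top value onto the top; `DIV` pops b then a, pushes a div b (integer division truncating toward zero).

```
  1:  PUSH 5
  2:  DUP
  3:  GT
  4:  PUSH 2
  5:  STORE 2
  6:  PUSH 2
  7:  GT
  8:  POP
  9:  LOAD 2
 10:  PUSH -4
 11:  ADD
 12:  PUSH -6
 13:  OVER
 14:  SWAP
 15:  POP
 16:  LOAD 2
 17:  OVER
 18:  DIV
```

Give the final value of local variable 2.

2

PUSH 5   [5]
DUP      [5, 5]
GT       [0]
PUSH 2   [0, 2]
STORE 2  [0]
PUSH 2   [0, 2]
GT       [0]
POP      []
LOAD 2   [2]
PUSH -4  [2, -4]
ADD      [-2]
PUSH -6  [-2, -6]
OVER     [-2, -6, -2]
SWAP     [-2, -2, -6]
POP      [-2, -2]
LOAD 2   [-2, -2, 2]
OVER     [-2, -2, 2, -2]
DIV      [-2, -2, -1]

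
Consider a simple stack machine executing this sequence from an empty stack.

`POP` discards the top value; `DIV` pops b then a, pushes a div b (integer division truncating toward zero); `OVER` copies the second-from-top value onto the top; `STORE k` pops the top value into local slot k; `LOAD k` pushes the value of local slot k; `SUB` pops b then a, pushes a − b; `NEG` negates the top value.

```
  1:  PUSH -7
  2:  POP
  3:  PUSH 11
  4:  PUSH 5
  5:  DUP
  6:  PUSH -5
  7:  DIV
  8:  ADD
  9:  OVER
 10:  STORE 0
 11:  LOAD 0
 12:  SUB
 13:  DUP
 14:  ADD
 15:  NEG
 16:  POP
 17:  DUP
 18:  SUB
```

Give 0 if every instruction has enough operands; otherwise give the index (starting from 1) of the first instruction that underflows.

0

PUSH -7 → -7
POP     → (empty)
PUSH 11 → 11
PUSH 5  → 11 5
DUP     → 11 5 5
PUSH -5 → 11 5 5 -5
DIV     → 11 5 -1
ADD     → 11 4
OVER    → 11 4 11
STORE 0 → 11 4
LOAD 0  → 11 4 11
SUB     → 11 -7
DUP     → 11 -7 -7
ADD     → 11 -14
NEG     → 11 14
POP     → 11
DUP     → 11 11
SUB     → 0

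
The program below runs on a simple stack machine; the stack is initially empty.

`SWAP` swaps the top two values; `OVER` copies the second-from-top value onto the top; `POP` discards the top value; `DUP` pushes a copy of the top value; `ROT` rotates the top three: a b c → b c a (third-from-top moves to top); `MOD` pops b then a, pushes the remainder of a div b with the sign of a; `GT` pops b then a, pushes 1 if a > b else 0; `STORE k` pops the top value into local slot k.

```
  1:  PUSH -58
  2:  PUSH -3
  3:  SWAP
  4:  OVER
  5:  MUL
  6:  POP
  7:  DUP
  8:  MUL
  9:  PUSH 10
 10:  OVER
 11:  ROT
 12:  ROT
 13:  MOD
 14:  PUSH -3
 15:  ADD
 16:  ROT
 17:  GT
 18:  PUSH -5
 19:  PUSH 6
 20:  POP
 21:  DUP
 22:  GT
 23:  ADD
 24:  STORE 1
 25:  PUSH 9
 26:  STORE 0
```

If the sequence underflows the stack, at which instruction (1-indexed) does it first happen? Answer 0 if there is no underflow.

16

PUSH -58  -58
PUSH -3   -58 -3
SWAP      -3 -58
OVER      -3 -58 -3
MUL       -3 174
POP       -3
DUP       -3 -3
MUL       9
PUSH 10   9 10
OVER      9 10 9
ROT       10 9 9
ROT       9 9 10
MOD       9 9
PUSH -3   9 9 -3
ADD       9 6
ROT  — needs 3 operands, stack has 2 → underflow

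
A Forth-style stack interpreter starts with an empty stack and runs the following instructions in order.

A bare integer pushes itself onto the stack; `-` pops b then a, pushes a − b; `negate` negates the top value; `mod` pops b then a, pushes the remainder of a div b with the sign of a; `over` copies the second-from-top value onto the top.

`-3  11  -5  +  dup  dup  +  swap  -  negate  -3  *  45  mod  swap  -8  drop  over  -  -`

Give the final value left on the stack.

-3     -> -3
11     -> -3 11
-5     -> -3 11 -5
+      -> -3 6
dup    -> -3 6 6
dup    -> -3 6 6 6
+      -> -3 6 12
swap   -> -3 12 6
-      -> -3 6
negate -> -3 -6
-3     -> -3 -6 -3
*      -> -3 18
45     -> -3 18 45
mod    -> -3 18
swap   -> 18 -3
-8     -> 18 -3 -8
drop   -> 18 -3
over   -> 18 -3 18
-      -> 18 -21
-      -> 39

39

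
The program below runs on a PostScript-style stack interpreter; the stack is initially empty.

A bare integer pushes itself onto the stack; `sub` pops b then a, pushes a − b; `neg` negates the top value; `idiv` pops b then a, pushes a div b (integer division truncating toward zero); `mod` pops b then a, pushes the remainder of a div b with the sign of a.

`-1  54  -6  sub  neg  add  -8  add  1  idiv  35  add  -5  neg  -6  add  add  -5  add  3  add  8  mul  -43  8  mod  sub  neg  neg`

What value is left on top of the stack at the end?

-1    -1
54    -1 54
-6    -1 54 -6
sub   -1 60
neg   -1 -60
add   -61
-8    -61 -8
add   -69
1     -69 1
idiv  -69
35    -69 35
add   -34
-5    -34 -5
neg   -34 5
-6    -34 5 -6
add   -34 -1
add   -35
-5    -35 -5
add   -40
3     -40 3
add   -37
8     -37 8
mul   -296
-43   -296 -43
8     -296 -43 8
mod   -296 -3
sub   -293
neg   293
neg   -293

-293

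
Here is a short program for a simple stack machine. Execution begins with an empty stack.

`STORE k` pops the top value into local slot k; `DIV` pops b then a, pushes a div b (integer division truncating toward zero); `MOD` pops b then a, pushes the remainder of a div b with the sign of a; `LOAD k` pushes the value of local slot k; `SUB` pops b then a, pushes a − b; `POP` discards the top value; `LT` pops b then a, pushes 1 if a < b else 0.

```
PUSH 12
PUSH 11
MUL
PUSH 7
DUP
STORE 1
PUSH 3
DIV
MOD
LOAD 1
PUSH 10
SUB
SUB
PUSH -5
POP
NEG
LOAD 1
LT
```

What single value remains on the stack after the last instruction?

PUSH 12 → 12
PUSH 11 → 12 11
MUL     → 132
PUSH 7  → 132 7
DUP     → 132 7 7
STORE 1 → 132 7
PUSH 3  → 132 7 3
DIV     → 132 2
MOD     → 0
LOAD 1  → 0 7
PUSH 10 → 0 7 10
SUB     → 0 -3
SUB     → 3
PUSH -5 → 3 -5
POP     → 3
NEG     → -3
LOAD 1  → -3 7
LT      → 1

1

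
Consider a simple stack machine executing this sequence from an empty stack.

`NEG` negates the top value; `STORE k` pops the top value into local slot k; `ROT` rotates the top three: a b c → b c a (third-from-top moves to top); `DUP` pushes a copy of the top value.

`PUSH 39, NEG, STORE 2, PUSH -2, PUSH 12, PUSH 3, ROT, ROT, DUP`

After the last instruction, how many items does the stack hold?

PUSH 39 → 39
NEG     → -39
STORE 2 → (empty)
PUSH -2 → -2
PUSH 12 → -2 12
PUSH 3  → -2 12 3
ROT     → 12 3 -2
ROT     → 3 -2 12
DUP     → 3 -2 12 12

4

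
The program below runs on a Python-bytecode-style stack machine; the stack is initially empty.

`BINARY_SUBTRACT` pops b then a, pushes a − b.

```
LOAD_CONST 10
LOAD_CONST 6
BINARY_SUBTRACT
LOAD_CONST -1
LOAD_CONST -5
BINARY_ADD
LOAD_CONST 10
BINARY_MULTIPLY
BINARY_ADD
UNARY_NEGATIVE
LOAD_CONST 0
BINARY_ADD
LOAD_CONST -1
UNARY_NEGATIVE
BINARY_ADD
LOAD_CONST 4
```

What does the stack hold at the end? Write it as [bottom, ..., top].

[57, 4]

LOAD_CONST 10   -> [10]
LOAD_CONST 6    -> [10, 6]
BINARY_SUBTRACT -> [4]
LOAD_CONST -1   -> [4, -1]
LOAD_CONST -5   -> [4, -1, -5]
BINARY_ADD      -> [4, -6]
LOAD_CONST 10   -> [4, -6, 10]
BINARY_MULTIPLY -> [4, -60]
BINARY_ADD      -> [-56]
UNARY_NEGATIVE  -> [56]
LOAD_CONST 0    -> [56, 0]
BINARY_ADD      -> [56]
LOAD_CONST -1   -> [56, -1]
UNARY_NEGATIVE  -> [56, 1]
BINARY_ADD      -> [57]
LOAD_CONST 4    -> [57, 4]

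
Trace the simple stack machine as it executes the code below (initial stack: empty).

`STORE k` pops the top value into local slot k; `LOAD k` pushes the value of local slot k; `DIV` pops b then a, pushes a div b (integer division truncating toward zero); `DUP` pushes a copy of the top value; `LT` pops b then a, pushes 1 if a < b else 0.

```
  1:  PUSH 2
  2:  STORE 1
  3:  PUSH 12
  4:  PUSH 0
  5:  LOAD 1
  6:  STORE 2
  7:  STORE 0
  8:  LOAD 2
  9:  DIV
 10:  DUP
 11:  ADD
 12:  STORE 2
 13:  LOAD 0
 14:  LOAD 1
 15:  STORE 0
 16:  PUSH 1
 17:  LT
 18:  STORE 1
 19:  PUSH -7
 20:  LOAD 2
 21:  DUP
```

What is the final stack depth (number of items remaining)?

PUSH 2  -> [2]
STORE 1 -> []
PUSH 12 -> [12]
PUSH 0  -> [12, 0]
LOAD 1  -> [12, 0, 2]
STORE 2 -> [12, 0]
STORE 0 -> [12]
LOAD 2  -> [12, 2]
DIV     -> [6]
DUP     -> [6, 6]
ADD     -> [12]
STORE 2 -> []
LOAD 0  -> [0]
LOAD 1  -> [0, 2]
STORE 0 -> [0]
PUSH 1  -> [0, 1]
LT      -> [1]
STORE 1 -> []
PUSH -7 -> [-7]
LOAD 2  -> [-7, 12]
DUP     -> [-7, 12, 12]

3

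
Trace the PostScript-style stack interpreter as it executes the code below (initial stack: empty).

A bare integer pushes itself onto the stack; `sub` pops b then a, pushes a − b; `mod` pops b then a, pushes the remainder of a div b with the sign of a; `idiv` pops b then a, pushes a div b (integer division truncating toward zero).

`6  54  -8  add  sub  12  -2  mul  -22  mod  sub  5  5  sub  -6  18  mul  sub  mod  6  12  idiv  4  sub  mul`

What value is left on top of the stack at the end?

6    -> 6
54   -> 6 54
-8   -> 6 54 -8
add  -> 6 46
sub  -> -40
12   -> -40 12
-2   -> -40 12 -2
mul  -> -40 -24
-22  -> -40 -24 -22
mod  -> -40 -2
sub  -> -38
5    -> -38 5
5    -> -38 5 5
sub  -> -38 0
-6   -> -38 0 -6
18   -> -38 0 -6 18
mul  -> -38 0 -108
sub  -> -38 108
mod  -> -38
6    -> -38 6
12   -> -38 6 12
idiv -> -38 0
4    -> -38 0 4
sub  -> -38 -4
mul  -> 152

152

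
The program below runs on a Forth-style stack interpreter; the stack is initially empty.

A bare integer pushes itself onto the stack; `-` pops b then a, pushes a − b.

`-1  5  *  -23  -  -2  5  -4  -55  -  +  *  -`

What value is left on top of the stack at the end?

130

-1  : -1
5   : -1 5
*   : -5
-23 : -5 -23
-   : 18
-2  : 18 -2
5   : 18 -2 5
-4  : 18 -2 5 -4
-55 : 18 -2 5 -4 -55
-   : 18 -2 5 51
+   : 18 -2 56
*   : 18 -112
-   : 130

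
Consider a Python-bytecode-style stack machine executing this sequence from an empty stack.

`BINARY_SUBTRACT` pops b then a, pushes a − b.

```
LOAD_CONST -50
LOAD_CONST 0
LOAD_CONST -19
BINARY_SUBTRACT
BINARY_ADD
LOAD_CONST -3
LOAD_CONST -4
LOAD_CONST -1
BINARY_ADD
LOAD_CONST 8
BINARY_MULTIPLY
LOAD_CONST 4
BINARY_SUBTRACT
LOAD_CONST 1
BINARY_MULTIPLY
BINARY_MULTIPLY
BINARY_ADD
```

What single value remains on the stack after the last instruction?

LOAD_CONST -50   [-50]
LOAD_CONST 0     [-50, 0]
LOAD_CONST -19   [-50, 0, -19]
BINARY_SUBTRACT  [-50, 19]
BINARY_ADD       [-31]
LOAD_CONST -3    [-31, -3]
LOAD_CONST -4    [-31, -3, -4]
LOAD_CONST -1    [-31, -3, -4, -1]
BINARY_ADD       [-31, -3, -5]
LOAD_CONST 8     [-31, -3, -5, 8]
BINARY_MULTIPLY  [-31, -3, -40]
LOAD_CONST 4     [-31, -3, -40, 4]
BINARY_SUBTRACT  [-31, -3, -44]
LOAD_CONST 1     [-31, -3, -44, 1]
BINARY_MULTIPLY  [-31, -3, -44]
BINARY_MULTIPLY  [-31, 132]
BINARY_ADD       [101]

101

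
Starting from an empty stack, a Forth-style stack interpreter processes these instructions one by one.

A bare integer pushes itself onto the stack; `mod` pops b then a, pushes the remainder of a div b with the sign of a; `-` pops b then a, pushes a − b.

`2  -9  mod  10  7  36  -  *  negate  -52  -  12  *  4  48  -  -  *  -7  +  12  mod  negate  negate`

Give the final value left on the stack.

2      -> 2
-9     -> 2 -9
mod    -> 2
10     -> 2 10
7      -> 2 10 7
36     -> 2 10 7 36
-      -> 2 10 -29
*      -> 2 -290
negate -> 2 290
-52    -> 2 290 -52
-      -> 2 342
12     -> 2 342 12
*      -> 2 4104
4      -> 2 4104 4
48     -> 2 4104 4 48
-      -> 2 4104 -44
-      -> 2 4148
*      -> 8296
-7     -> 8296 -7
+      -> 8289
12     -> 8289 12
mod    -> 9
negate -> -9
negate -> 9

9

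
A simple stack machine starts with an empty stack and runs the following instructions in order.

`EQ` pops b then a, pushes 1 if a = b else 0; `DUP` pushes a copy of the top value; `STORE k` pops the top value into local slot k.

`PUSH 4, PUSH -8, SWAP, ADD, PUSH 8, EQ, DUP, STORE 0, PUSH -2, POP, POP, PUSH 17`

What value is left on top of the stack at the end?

PUSH 4  -> [4]
PUSH -8 -> [4, -8]
SWAP    -> [-8, 4]
ADD     -> [-4]
PUSH 8  -> [-4, 8]
EQ      -> [0]
DUP     -> [0, 0]
STORE 0 -> [0]
PUSH -2 -> [0, -2]
POP     -> [0]
POP     -> []
PUSH 17 -> [17]

17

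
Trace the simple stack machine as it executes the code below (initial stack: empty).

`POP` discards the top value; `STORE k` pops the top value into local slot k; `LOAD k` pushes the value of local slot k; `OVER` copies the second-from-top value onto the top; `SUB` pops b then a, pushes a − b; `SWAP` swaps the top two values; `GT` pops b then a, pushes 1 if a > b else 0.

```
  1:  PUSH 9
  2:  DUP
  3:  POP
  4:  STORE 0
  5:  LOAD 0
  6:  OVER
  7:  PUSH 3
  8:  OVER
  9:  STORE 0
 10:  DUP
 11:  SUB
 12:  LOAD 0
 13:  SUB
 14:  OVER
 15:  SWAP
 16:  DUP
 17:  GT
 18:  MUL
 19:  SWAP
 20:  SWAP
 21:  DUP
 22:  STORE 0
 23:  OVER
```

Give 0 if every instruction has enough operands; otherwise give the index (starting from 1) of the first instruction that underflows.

6

PUSH 9  → [9]
DUP     → [9, 9]
POP     → [9]
STORE 0 → []
LOAD 0  → [9]
OVER  — needs 2 operands, stack has 1 → underflow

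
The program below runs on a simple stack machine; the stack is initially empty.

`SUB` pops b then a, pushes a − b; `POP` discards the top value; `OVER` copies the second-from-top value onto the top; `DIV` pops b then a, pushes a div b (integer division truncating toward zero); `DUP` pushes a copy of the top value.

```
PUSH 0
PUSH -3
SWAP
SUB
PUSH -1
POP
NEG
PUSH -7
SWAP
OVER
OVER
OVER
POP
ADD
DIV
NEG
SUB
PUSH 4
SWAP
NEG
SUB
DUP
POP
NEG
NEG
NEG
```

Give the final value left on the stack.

PUSH 0  → [0]
PUSH -3 → [0, -3]
SWAP    → [-3, 0]
SUB     → [-3]
PUSH -1 → [-3, -1]
POP     → [-3]
NEG     → [3]
PUSH -7 → [3, -7]
SWAP    → [-7, 3]
OVER    → [-7, 3, -7]
OVER    → [-7, 3, -7, 3]
OVER    → [-7, 3, -7, 3, -7]
POP     → [-7, 3, -7, 3]
ADD     → [-7, 3, -4]
DIV     → [-7, 0]
NEG     → [-7, 0]
SUB     → [-7]
PUSH 4  → [-7, 4]
SWAP    → [4, -7]
NEG     → [4, 7]
SUB     → [-3]
DUP     → [-3, -3]
POP     → [-3]
NEG     → [3]
NEG     → [-3]
NEG     → [3]

3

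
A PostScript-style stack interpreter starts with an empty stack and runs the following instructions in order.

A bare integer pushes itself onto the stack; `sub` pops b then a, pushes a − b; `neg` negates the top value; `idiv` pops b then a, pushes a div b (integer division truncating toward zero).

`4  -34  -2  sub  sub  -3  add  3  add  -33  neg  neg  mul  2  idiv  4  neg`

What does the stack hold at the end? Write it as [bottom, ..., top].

[-594, -4]

4    : 4
-34  : 4 -34
-2   : 4 -34 -2
sub  : 4 -32
sub  : 36
-3   : 36 -3
add  : 33
3    : 33 3
add  : 36
-33  : 36 -33
neg  : 36 33
neg  : 36 -33
mul  : -1188
2    : -1188 2
idiv : -594
4    : -594 4
neg  : -594 -4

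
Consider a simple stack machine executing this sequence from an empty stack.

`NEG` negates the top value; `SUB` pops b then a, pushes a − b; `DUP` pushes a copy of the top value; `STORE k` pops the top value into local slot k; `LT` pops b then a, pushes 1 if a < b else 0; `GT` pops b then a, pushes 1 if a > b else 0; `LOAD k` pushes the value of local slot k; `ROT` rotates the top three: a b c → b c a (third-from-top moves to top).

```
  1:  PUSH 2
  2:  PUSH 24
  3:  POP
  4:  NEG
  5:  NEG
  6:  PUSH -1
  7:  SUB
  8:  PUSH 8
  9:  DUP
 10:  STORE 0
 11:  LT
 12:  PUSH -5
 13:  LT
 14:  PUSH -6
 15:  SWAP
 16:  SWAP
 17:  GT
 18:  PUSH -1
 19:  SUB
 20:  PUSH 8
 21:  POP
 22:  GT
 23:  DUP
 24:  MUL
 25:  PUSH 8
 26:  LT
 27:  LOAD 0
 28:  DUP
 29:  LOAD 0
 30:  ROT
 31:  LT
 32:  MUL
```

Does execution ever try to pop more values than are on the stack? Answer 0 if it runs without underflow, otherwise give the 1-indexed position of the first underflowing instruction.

22

PUSH 2  -> 2
PUSH 24 -> 2 24
POP     -> 2
NEG     -> -2
NEG     -> 2
PUSH -1 -> 2 -1
SUB     -> 3
PUSH 8  -> 3 8
DUP     -> 3 8 8
STORE 0 -> 3 8
LT      -> 1
PUSH -5 -> 1 -5
LT      -> 0
PUSH -6 -> 0 -6
SWAP    -> -6 0
SWAP    -> 0 -6
GT      -> 1
PUSH -1 -> 1 -1
SUB     -> 2
PUSH 8  -> 2 8
POP     -> 2
GT  — needs 2 operands, stack has 1 → underflow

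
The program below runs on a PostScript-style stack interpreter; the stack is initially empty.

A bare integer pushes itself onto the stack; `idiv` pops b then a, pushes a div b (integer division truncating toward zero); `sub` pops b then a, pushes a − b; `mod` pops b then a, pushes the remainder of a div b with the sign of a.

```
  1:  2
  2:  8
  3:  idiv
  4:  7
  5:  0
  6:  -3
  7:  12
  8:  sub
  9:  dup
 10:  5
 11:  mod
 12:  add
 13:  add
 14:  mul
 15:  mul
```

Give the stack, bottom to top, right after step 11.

2    : [2]
8    : [2, 8]
idiv : [0]
7    : [0, 7]
0    : [0, 7, 0]
-3   : [0, 7, 0, -3]
12   : [0, 7, 0, -3, 12]
sub  : [0, 7, 0, -15]
dup  : [0, 7, 0, -15, -15]
5    : [0, 7, 0, -15, -15, 5]
mod  : [0, 7, 0, -15, 0]

[0, 7, 0, -15, 0]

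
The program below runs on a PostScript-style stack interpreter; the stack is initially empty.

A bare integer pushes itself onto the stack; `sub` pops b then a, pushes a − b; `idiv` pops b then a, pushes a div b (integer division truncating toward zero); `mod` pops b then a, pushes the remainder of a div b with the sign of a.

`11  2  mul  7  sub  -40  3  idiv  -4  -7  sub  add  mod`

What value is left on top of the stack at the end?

11   : [11]
2    : [11, 2]
mul  : [22]
7    : [22, 7]
sub  : [15]
-40  : [15, -40]
3    : [15, -40, 3]
idiv : [15, -13]
-4   : [15, -13, -4]
-7   : [15, -13, -4, -7]
sub  : [15, -13, 3]
add  : [15, -10]
mod  : [5]

5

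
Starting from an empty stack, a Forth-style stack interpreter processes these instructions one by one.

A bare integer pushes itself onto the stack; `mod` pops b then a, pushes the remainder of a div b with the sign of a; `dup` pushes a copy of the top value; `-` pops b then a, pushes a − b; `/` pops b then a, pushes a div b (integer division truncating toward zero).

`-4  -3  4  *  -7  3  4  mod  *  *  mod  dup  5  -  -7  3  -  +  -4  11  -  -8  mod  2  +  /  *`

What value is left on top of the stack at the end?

-12

-4  : [-4]
-3  : [-4, -3]
4   : [-4, -3, 4]
*   : [-4, -12]
-7  : [-4, -12, -7]
3   : [-4, -12, -7, 3]
4   : [-4, -12, -7, 3, 4]
mod : [-4, -12, -7, 3]
*   : [-4, -12, -21]
*   : [-4, 252]
mod : [-4]
dup : [-4, -4]
5   : [-4, -4, 5]
-   : [-4, -9]
-7  : [-4, -9, -7]
3   : [-4, -9, -7, 3]
-   : [-4, -9, -10]
+   : [-4, -19]
-4  : [-4, -19, -4]
11  : [-4, -19, -4, 11]
-   : [-4, -19, -15]
-8  : [-4, -19, -15, -8]
mod : [-4, -19, -7]
2   : [-4, -19, -7, 2]
+   : [-4, -19, -5]
/   : [-4, 3]
*   : [-12]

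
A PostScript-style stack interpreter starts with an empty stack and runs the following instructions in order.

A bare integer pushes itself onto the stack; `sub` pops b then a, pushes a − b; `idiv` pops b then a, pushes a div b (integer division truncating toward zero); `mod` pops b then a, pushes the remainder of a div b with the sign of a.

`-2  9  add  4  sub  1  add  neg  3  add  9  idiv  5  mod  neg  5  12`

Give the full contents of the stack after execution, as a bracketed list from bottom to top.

-2   -> -2
9    -> -2 9
add  -> 7
4    -> 7 4
sub  -> 3
1    -> 3 1
add  -> 4
neg  -> -4
3    -> -4 3
add  -> -1
9    -> -1 9
idiv -> 0
5    -> 0 5
mod  -> 0
neg  -> 0
5    -> 0 5
12   -> 0 5 12

[0, 5, 12]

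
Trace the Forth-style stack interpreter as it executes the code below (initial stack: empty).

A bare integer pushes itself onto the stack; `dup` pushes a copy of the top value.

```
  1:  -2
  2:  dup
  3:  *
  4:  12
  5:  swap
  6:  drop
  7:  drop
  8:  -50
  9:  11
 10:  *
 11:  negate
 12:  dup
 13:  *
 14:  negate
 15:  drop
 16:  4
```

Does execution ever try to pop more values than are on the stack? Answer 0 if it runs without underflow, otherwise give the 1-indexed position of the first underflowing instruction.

-2     -> [-2]
dup    -> [-2, -2]
*      -> [4]
12     -> [4, 12]
swap   -> [12, 4]
drop   -> [12]
drop   -> []
-50    -> [-50]
11     -> [-50, 11]
*      -> [-550]
negate -> [550]
dup    -> [550, 550]
*      -> [302500]
negate -> [-302500]
drop   -> []
4      -> [4]

0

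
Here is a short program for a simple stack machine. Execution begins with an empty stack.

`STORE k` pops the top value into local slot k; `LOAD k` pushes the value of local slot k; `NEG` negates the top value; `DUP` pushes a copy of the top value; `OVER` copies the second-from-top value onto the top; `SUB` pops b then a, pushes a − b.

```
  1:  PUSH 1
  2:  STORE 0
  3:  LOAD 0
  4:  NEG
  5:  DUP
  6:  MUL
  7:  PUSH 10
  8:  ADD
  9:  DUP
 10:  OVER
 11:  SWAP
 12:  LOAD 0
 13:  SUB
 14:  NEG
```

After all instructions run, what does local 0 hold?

PUSH 1   [1]
STORE 0  []
LOAD 0   [1]
NEG      [-1]
DUP      [-1, -1]
MUL      [1]
PUSH 10  [1, 10]
ADD      [11]
DUP      [11, 11]
OVER     [11, 11, 11]
SWAP     [11, 11, 11]
LOAD 0   [11, 11, 11, 1]
SUB      [11, 11, 10]
NEG      [11, 11, -10]

1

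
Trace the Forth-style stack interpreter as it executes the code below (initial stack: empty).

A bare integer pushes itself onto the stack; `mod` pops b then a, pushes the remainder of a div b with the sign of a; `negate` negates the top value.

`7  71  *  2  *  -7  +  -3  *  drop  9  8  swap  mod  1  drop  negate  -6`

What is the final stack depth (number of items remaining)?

2

7      → [7]
71     → [7, 71]
*      → [497]
2      → [497, 2]
*      → [994]
-7     → [994, -7]
+      → [987]
-3     → [987, -3]
*      → [-2961]
drop   → []
9      → [9]
8      → [9, 8]
swap   → [8, 9]
mod    → [8]
1      → [8, 1]
drop   → [8]
negate → [-8]
-6     → [-8, -6]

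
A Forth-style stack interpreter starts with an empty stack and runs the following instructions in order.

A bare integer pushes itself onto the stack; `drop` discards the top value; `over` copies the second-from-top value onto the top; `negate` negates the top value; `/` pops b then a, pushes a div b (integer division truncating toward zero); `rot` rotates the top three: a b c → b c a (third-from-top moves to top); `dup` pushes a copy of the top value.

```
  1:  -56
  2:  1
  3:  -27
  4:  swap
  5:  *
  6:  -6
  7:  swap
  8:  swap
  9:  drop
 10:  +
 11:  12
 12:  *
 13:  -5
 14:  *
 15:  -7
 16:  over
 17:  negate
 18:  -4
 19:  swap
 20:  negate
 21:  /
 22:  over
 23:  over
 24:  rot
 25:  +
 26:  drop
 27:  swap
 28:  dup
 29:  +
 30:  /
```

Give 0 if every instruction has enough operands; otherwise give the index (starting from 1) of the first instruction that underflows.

0

-56     -56
1       -56 1
-27     -56 1 -27
swap    -56 -27 1
*       -56 -27
-6      -56 -27 -6
swap    -56 -6 -27
swap    -56 -27 -6
drop    -56 -27
+       -83
12      -83 12
*       -996
-5      -996 -5
*       4980
-7      4980 -7
over    4980 -7 4980
negate  4980 -7 -4980
-4      4980 -7 -4980 -4
swap    4980 -7 -4 -4980
negate  4980 -7 -4 4980
/       4980 -7 0
over    4980 -7 0 -7
over    4980 -7 0 -7 0
rot     4980 -7 -7 0 0
+       4980 -7 -7 0
drop    4980 -7 -7
swap    4980 -7 -7
dup     4980 -7 -7 -7
+       4980 -7 -14
/       4980 0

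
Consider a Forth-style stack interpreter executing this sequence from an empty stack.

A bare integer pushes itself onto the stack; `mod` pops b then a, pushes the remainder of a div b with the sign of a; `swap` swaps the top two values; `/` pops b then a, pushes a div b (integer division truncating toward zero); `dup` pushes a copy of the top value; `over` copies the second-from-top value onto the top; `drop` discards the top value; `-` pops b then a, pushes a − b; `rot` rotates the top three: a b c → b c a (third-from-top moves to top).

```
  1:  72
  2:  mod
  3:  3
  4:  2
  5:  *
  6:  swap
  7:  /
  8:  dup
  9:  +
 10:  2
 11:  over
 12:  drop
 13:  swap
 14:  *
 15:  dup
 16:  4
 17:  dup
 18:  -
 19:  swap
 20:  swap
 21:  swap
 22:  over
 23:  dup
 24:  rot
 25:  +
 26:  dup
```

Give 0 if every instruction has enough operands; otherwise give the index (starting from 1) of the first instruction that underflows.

2

72 : 72
mod  — needs 2 operands, stack has 1 → underflow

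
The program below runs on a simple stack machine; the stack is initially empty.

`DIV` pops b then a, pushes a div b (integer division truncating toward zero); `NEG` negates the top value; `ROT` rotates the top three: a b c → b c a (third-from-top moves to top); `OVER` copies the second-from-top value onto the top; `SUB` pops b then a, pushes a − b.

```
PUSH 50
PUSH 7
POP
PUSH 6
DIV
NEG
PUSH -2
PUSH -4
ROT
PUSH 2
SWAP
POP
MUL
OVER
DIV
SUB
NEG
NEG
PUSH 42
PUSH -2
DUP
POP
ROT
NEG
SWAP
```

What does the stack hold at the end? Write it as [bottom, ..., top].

PUSH 50 → [50]
PUSH 7  → [50, 7]
POP     → [50]
PUSH 6  → [50, 6]
DIV     → [8]
NEG     → [-8]
PUSH -2 → [-8, -2]
PUSH -4 → [-8, -2, -4]
ROT     → [-2, -4, -8]
PUSH 2  → [-2, -4, -8, 2]
SWAP    → [-2, -4, 2, -8]
POP     → [-2, -4, 2]
MUL     → [-2, -8]
OVER    → [-2, -8, -2]
DIV     → [-2, 4]
SUB     → [-6]
NEG     → [6]
NEG     → [-6]
PUSH 42 → [-6, 42]
PUSH -2 → [-6, 42, -2]
DUP     → [-6, 42, -2, -2]
POP     → [-6, 42, -2]
ROT     → [42, -2, -6]
NEG     → [42, -2, 6]
SWAP    → [42, 6, -2]

[42, 6, -2]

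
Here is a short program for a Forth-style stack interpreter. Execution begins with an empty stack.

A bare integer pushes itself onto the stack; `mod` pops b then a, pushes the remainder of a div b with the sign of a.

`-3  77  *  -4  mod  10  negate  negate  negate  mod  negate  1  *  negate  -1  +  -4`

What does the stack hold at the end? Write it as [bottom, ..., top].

[-4, -4]

-3     -> -3
77     -> -3 77
*      -> -231
-4     -> -231 -4
mod    -> -3
10     -> -3 10
negate -> -3 -10
negate -> -3 10
negate -> -3 -10
mod    -> -3
negate -> 3
1      -> 3 1
*      -> 3
negate -> -3
-1     -> -3 -1
+      -> -4
-4     -> -4 -4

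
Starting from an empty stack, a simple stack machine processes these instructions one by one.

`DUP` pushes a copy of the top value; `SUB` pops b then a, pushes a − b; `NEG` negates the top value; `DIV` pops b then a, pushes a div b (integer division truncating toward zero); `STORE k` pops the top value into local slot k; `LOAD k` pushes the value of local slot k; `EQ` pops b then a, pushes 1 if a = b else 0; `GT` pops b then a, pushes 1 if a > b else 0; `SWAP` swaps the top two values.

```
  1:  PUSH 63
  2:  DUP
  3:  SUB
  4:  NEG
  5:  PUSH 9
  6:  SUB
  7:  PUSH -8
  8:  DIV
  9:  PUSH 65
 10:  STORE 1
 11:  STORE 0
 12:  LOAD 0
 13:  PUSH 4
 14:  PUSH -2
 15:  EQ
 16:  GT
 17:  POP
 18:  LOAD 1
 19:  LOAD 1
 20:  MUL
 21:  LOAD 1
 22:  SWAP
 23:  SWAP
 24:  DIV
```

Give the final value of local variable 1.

65

PUSH 63 -> 63
DUP     -> 63 63
SUB     -> 0
NEG     -> 0
PUSH 9  -> 0 9
SUB     -> -9
PUSH -8 -> -9 -8
DIV     -> 1
PUSH 65 -> 1 65
STORE 1 -> 1
STORE 0 -> (empty)
LOAD 0  -> 1
PUSH 4  -> 1 4
PUSH -2 -> 1 4 -2
EQ      -> 1 0
GT      -> 1
POP     -> (empty)
LOAD 1  -> 65
LOAD 1  -> 65 65
MUL     -> 4225
LOAD 1  -> 4225 65
SWAP    -> 65 4225
SWAP    -> 4225 65
DIV     -> 65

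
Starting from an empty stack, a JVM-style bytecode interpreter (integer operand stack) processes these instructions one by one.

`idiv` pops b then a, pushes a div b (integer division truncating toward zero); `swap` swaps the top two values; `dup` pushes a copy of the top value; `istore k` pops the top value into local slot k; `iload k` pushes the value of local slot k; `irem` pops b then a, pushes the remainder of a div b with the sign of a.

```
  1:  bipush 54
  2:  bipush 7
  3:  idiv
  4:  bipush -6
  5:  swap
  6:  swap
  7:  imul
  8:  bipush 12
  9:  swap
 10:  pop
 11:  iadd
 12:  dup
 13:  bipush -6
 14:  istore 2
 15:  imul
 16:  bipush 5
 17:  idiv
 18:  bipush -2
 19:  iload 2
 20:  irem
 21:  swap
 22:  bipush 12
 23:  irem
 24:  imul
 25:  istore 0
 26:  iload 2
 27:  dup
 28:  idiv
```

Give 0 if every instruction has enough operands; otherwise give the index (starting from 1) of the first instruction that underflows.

bipush 54 → [54]
bipush 7  → [54, 7]
idiv      → [7]
bipush -6 → [7, -6]
swap      → [-6, 7]
swap      → [7, -6]
imul      → [-42]
bipush 12 → [-42, 12]
swap      → [12, -42]
pop       → [12]
iadd  — needs 2 operands, stack has 1 → underflow

11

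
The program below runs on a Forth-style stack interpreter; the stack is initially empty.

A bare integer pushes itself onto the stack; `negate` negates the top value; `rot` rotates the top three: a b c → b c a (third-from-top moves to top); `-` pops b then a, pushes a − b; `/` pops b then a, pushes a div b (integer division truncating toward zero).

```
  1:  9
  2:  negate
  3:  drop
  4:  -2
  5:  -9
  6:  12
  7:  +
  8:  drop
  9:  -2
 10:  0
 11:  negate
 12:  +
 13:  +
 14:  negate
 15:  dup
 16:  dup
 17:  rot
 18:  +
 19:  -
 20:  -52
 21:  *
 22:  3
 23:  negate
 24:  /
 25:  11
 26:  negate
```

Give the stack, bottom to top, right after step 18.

[4, 8]

9       9
negate  -9
drop    (empty)
-2      -2
-9      -2 -9
12      -2 -9 12
+       -2 3
drop    -2
-2      -2 -2
0       -2 -2 0
negate  -2 -2 0
+       -2 -2
+       -4
negate  4
dup     4 4
dup     4 4 4
rot     4 4 4
+       4 8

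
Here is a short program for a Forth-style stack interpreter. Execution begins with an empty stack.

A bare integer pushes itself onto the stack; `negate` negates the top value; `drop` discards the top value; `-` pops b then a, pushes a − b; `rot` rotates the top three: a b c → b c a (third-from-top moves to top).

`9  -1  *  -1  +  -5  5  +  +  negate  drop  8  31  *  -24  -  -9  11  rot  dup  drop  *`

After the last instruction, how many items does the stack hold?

2

9      → 9
-1     → 9 -1
*      → -9
-1     → -9 -1
+      → -10
-5     → -10 -5
5      → -10 -5 5
+      → -10 0
+      → -10
negate → 10
drop   → (empty)
8      → 8
31     → 8 31
*      → 248
-24    → 248 -24
-      → 272
-9     → 272 -9
11     → 272 -9 11
rot    → -9 11 272
dup    → -9 11 272 272
drop   → -9 11 272
*      → -9 2992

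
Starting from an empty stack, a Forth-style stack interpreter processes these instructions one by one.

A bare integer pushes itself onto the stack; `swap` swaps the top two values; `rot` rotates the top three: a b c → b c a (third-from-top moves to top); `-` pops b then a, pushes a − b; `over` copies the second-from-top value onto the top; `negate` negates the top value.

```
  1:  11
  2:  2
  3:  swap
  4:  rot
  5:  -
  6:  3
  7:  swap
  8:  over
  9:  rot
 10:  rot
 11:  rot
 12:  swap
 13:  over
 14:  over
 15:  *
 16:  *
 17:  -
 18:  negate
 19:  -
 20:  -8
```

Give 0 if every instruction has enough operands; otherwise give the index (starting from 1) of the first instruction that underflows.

4

11   : 11
2    : 11 2
swap : 2 11
rot  — needs 3 operands, stack has 2 → underflow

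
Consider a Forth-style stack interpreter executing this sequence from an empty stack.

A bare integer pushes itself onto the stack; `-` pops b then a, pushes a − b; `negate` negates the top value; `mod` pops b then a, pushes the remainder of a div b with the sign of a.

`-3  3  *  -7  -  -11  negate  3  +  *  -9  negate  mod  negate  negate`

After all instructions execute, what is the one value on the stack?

-1

-3     : [-3]
3      : [-3, 3]
*      : [-9]
-7     : [-9, -7]
-      : [-2]
-11    : [-2, -11]
negate : [-2, 11]
3      : [-2, 11, 3]
+      : [-2, 14]
*      : [-28]
-9     : [-28, -9]
negate : [-28, 9]
mod    : [-1]
negate : [1]
negate : [-1]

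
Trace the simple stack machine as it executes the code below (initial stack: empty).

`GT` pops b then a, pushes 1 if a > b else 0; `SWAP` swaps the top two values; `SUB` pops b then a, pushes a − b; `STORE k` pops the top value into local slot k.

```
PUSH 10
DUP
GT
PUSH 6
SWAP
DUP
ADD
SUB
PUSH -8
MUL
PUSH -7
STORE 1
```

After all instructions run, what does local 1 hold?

PUSH 10 → 10
DUP     → 10 10
GT      → 0
PUSH 6  → 0 6
SWAP    → 6 0
DUP     → 6 0 0
ADD     → 6 0
SUB     → 6
PUSH -8 → 6 -8
MUL     → -48
PUSH -7 → -48 -7
STORE 1 → -48

-7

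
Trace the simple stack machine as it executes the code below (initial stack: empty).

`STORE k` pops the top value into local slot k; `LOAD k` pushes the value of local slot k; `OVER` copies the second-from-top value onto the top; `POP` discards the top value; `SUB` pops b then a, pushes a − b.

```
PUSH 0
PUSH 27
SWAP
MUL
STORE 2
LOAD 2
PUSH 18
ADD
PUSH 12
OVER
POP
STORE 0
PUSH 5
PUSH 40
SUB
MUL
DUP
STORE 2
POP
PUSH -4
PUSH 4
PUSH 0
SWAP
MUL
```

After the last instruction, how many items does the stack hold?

PUSH 0   0
PUSH 27  0 27
SWAP     27 0
MUL      0
STORE 2  (empty)
LOAD 2   0
PUSH 18  0 18
ADD      18
PUSH 12  18 12
OVER     18 12 18
POP      18 12
STORE 0  18
PUSH 5   18 5
PUSH 40  18 5 40
SUB      18 -35
MUL      -630
DUP      -630 -630
STORE 2  -630
POP      (empty)
PUSH -4  -4
PUSH 4   -4 4
PUSH 0   -4 4 0
SWAP     -4 0 4
MUL      -4 0

2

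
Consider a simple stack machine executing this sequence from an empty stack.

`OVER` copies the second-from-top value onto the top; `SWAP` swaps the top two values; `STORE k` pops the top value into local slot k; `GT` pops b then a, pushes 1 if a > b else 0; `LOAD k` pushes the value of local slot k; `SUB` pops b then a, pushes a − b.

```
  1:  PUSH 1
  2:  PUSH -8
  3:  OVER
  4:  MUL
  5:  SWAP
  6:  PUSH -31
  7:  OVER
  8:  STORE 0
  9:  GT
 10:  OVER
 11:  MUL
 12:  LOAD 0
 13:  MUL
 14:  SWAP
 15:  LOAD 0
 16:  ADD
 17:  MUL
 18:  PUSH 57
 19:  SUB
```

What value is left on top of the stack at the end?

-1

PUSH 1   : 1
PUSH -8  : 1 -8
OVER     : 1 -8 1
MUL      : 1 -8
SWAP     : -8 1
PUSH -31 : -8 1 -31
OVER     : -8 1 -31 1
STORE 0  : -8 1 -31
GT       : -8 1
OVER     : -8 1 -8
MUL      : -8 -8
LOAD 0   : -8 -8 1
MUL      : -8 -8
SWAP     : -8 -8
LOAD 0   : -8 -8 1
ADD      : -8 -7
MUL      : 56
PUSH 57  : 56 57
SUB      : -1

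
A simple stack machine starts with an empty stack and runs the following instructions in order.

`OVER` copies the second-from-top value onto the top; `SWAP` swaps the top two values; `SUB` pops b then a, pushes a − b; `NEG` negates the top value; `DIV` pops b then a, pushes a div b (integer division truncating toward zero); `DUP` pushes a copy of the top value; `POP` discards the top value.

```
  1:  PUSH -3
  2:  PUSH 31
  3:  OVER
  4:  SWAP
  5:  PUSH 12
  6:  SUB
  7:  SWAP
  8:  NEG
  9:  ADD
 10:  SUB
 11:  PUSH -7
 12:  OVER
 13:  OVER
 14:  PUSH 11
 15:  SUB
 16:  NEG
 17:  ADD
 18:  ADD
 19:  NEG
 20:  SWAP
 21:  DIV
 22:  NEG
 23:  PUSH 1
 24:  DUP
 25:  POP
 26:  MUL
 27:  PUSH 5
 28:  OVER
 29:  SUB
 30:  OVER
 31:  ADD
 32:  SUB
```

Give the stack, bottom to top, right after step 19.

[-25, 14]

PUSH -3 → [-3]
PUSH 31 → [-3, 31]
OVER    → [-3, 31, -3]
SWAP    → [-3, -3, 31]
PUSH 12 → [-3, -3, 31, 12]
SUB     → [-3, -3, 19]
SWAP    → [-3, 19, -3]
NEG     → [-3, 19, 3]
ADD     → [-3, 22]
SUB     → [-25]
PUSH -7 → [-25, -7]
OVER    → [-25, -7, -25]
OVER    → [-25, -7, -25, -7]
PUSH 11 → [-25, -7, -25, -7, 11]
SUB     → [-25, -7, -25, -18]
NEG     → [-25, -7, -25, 18]
ADD     → [-25, -7, -7]
ADD     → [-25, -14]
NEG     → [-25, 14]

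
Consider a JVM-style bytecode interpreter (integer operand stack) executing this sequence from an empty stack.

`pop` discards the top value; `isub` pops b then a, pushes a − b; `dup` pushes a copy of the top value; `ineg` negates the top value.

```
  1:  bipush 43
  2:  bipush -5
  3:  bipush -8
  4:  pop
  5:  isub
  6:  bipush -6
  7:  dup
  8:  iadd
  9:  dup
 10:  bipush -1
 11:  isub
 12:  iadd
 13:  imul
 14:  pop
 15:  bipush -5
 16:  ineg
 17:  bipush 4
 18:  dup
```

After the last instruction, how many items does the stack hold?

bipush 43 -> 43
bipush -5 -> 43 -5
bipush -8 -> 43 -5 -8
pop       -> 43 -5
isub      -> 48
bipush -6 -> 48 -6
dup       -> 48 -6 -6
iadd      -> 48 -12
dup       -> 48 -12 -12
bipush -1 -> 48 -12 -12 -1
isub      -> 48 -12 -11
iadd      -> 48 -23
imul      -> -1104
pop       -> (empty)
bipush -5 -> -5
ineg      -> 5
bipush 4  -> 5 4
dup       -> 5 4 4

3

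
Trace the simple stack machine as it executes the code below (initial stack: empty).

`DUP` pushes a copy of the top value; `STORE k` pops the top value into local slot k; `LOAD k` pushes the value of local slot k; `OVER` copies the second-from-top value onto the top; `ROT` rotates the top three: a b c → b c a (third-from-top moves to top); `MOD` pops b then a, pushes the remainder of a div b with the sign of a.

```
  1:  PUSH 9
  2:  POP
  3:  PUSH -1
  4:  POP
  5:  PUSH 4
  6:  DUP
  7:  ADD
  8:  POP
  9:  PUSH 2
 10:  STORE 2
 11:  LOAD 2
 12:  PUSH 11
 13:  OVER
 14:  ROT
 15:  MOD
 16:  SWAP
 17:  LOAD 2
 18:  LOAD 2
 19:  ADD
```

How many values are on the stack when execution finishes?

3

PUSH 9  -> 9
POP     -> (empty)
PUSH -1 -> -1
POP     -> (empty)
PUSH 4  -> 4
DUP     -> 4 4
ADD     -> 8
POP     -> (empty)
PUSH 2  -> 2
STORE 2 -> (empty)
LOAD 2  -> 2
PUSH 11 -> 2 11
OVER    -> 2 11 2
ROT     -> 11 2 2
MOD     -> 11 0
SWAP    -> 0 11
LOAD 2  -> 0 11 2
LOAD 2  -> 0 11 2 2
ADD     -> 0 11 4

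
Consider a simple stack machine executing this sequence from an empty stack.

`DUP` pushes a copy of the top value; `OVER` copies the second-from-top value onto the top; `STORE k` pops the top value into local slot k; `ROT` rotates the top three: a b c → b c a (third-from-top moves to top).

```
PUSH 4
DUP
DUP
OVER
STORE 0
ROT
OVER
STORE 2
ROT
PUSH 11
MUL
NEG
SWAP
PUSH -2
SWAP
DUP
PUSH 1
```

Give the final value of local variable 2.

PUSH 4   [4]
DUP      [4, 4]
DUP      [4, 4, 4]
OVER     [4, 4, 4, 4]
STORE 0  [4, 4, 4]
ROT      [4, 4, 4]
OVER     [4, 4, 4, 4]
STORE 2  [4, 4, 4]
ROT      [4, 4, 4]
PUSH 11  [4, 4, 4, 11]
MUL      [4, 4, 44]
NEG      [4, 4, -44]
SWAP     [4, -44, 4]
PUSH -2  [4, -44, 4, -2]
SWAP     [4, -44, -2, 4]
DUP      [4, -44, -2, 4, 4]
PUSH 1   [4, -44, -2, 4, 4, 1]

4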